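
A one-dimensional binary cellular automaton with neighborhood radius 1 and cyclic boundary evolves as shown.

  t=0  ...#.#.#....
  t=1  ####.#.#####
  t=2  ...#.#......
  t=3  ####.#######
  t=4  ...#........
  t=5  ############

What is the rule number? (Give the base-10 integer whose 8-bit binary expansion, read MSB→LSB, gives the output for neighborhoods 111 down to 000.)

87

  ### -> .   bit 7 = 0  t=1,i=0
  ##. -> #   bit 6 = 1  t=1,i=3
  #.# -> .   bit 5 = 0  t=0,i=4
  #.. -> #   bit 4 = 1  t=0,i=8
  .## -> .   bit 3 = 0  t=1,i=7
  .#. -> #   bit 2 = 1  t=0,i=3
  ..# -> #   bit 1 = 1  t=0,i=2
  ... -> #   bit 0 = 1  t=0,i=0
  bits 01010111 = 87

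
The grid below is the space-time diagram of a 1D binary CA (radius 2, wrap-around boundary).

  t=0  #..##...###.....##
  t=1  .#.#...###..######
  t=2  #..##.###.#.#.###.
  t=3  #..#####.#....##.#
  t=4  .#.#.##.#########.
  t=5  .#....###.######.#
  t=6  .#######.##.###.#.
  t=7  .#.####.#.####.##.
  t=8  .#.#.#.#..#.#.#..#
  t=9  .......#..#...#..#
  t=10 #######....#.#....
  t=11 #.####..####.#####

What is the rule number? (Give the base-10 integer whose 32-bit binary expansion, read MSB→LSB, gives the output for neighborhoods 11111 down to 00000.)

3465634287

  nb #####: next=#  (t=1,i=14, bit31=1)
  nb ####.: next=#  (t=1,i=16, bit30=1)
  nb ###.#: next=.  (t=1,i=17, bit29=0)
  nb ###..: next=.  (t=0,i=0, bit28=0)
  nb ##.##: next=#  (t=2,i=5, bit27=1)
  nb ##.#.: next=#  (t=1,i=0, bit26=1)
  nb ##..#: next=#  (t=0,i=1, bit25=1)
  nb ##...: next=.  (t=0,i=5, bit24=0)
  nb #.###: next=#  (t=2,i=6, bit23=1)
  nb #.##.: next=.  (t=3,i=17, bit22=0)
  nb #.#.#: next=.  (t=1,i=1, bit21=0)
  nb #.#..: next=#  (t=1,i=3, bit20=1)
  nb #..##: next=.  (t=0,i=2, bit19=0)
  nb #..#.: next=.  (t=4,i=0, bit18=0)
  nb #...#: next=.  (t=0,i=6, bit17=0)
  nb #....: next=#  (t=0,i=12, bit16=1)
  nb .####: next=.  (t=1,i=13, bit15=0)
  nb .###.: next=#  (t=0,i=9, bit14=1)
  nb .##.#: next=#  (t=2,i=4, bit13=1)
  nb .##..: next=.  (t=0,i=4, bit12=0)
  nb .#.##: next=.  (t=2,i=13, bit11=0)
  nb .#.#.: next=.  (t=1,i=2, bit10=0)
  nb .#..#: next=.  (t=2,i=1, bit9=0)
  nb .#...: next=#  (t=1,i=4, bit8=1)
  nb ..###: next=#  (t=0,i=8, bit7=1)
  nb ..##.: next=#  (t=0,i=3, bit6=1)
  nb ..#.#: next=#  (t=4,i=1, bit5=1)
  nb ..#..: next=.  (t=9,i=7, bit4=0)
  nb ...##: next=#  (t=0,i=7, bit3=1)
  nb ...#.: next=#  (t=9,i=6, bit2=1)
  nb ....#: next=#  (t=0,i=14, bit1=1)
  nb .....: next=#  (t=0,i=13, bit0=1)
  bits 11001110100100010110000111101111 = 3465634287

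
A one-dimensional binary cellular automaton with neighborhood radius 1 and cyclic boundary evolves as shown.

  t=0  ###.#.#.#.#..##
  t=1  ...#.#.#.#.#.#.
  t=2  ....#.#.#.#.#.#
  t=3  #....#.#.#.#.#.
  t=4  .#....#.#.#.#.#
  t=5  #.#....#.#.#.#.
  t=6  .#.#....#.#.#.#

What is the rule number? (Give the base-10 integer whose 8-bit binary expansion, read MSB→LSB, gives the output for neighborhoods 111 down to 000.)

56

  nb ###: next=.  (t=0,i=0, bit7=0)
  nb ##.: next=.  (t=0,i=2, bit6=0)
  nb #.#: next=#  (t=0,i=3, bit5=1)
  nb #..: next=#  (t=0,i=11, bit4=1)
  nb .##: next=#  (t=0,i=13, bit3=1)
  nb .#.: next=.  (t=0,i=4, bit2=0)
  nb ..#: next=.  (t=0,i=12, bit1=0)
  nb ...: next=.  (t=1,i=0, bit0=0)
  bits 00111000 = 56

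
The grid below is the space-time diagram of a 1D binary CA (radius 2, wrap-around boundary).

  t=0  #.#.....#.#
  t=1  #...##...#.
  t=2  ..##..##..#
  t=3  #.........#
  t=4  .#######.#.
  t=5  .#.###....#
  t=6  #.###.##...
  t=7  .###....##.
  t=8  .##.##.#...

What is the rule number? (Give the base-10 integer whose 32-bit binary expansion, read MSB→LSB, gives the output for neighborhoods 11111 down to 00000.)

  [31] ##### => #  t=4,i=3
  [30] ####. => .  t=4,i=6
  [29] ###.# => .  t=4,i=7
  [28] ###.. => .  t=5,i=5
  [27] ##.## => .  t=6,i=5
  [26] ##.#. => .  t=0,i=1
  [25] ##..# => .  t=2,i=4
  [24] ##... => #  t=1,i=6
  [23] #.### => #  t=5,i=3
  [22] #.##. => .  t=0,i=10
  [21] #.#.# => .  t=5,i=1
  [20] #.#.. => .  t=0,i=2
  [19] #..## => .  t=2,i=1
  [18] #..#. => .  t=2,i=9
  [17] #...# => #  t=1,i=2
  [16] #.... => #  t=0,i=4
  [15] .#### => .  t=4,i=2
  [14] .###. => #  t=5,i=4
  [13] .##.# => #  t=0,i=0
  [12] .##.. => .  t=1,i=5
  [11] .#.## => #  t=0,i=9
  [10] .#.#. => #  t=1,i=10
  [9] .#..# => #  t=2,i=0
  [8] .#... => .  t=0,i=3
  [7] ..### => #  t=4,i=1
  [6] ..##. => .  t=1,i=4
  [5] ..#.# => .  t=0,i=8
  [4] ..#.. => #  t=2,i=10
  [3] ...## => #  t=1,i=3
  [2] ...#. => .  t=0,i=7
  [1] ....# => .  t=0,i=6
  [0] ..... => #  t=0,i=5
  bits 10000001100000110110111010011001 = 2172874393

2172874393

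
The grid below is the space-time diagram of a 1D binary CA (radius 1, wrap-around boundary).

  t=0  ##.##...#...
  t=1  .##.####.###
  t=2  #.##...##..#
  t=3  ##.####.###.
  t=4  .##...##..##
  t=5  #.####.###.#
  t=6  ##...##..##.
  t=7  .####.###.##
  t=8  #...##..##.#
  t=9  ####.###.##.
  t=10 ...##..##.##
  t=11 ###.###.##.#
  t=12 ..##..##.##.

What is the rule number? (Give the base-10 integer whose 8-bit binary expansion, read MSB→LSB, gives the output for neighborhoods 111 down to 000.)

115

  ### -> .   bit 7 = 0  t=1,i=5
  ##. -> #   bit 6 = 1  t=0,i=1
  #.# -> #   bit 5 = 1  t=0,i=2
  #.. -> #   bit 4 = 1  t=0,i=5
  .## -> .   bit 3 = 0  t=0,i=0
  .#. -> .   bit 2 = 0  t=0,i=8
  ..# -> #   bit 1 = 1  t=0,i=7
  ... -> #   bit 0 = 1  t=0,i=6
  bits 01110011 = 115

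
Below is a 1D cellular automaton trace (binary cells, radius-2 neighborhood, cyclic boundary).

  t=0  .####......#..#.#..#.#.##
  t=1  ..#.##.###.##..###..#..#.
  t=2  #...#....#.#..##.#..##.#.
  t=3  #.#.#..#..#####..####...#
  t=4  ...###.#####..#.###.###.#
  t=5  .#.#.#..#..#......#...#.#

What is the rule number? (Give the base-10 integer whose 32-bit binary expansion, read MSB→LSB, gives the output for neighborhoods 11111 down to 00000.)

  #####|.  b31=0 t=3,i=12
  ####.|.  b30=0 t=0,i=3
  ###.#|#  b29=1 t=1,i=9
  ###..|#  b28=1 t=0,i=4
  ##.##|.  b27=0 t=0,i=0
  ##.#.|.  b26=0 t=2,i=16
  ##..#|.  b25=0 t=1,i=13
  ##...|#  b24=1 t=0,i=5
  #.###|.  b23=0 t=0,i=1
  #.##.|#  b22=1 t=0,i=23
  #.#.#|.  b21=0 t=0,i=21
  #.#..|#  b20=1 t=0,i=16
  #..##|#  b19=1 t=1,i=14
  #..#.|.  b18=0 t=0,i=13
  #...#|#  b17=1 t=1,i=0
  #....|.  b16=0 t=0,i=6
  .####|#  b15=1 t=0,i=2
  .###.|.  b14=0 t=1,i=8
  .##.#|.  b13=0 t=0,i=24
  .##..|.  b12=0 t=1,i=12
  .#.##|.  b11=0 t=0,i=22
  .#.#.|#  b10=1 t=0,i=15
  .#..#|#  b9=1 t=0,i=12
  .#...|.  b8=0 t=1,i=24
  ..###|#  b7=1 t=1,i=15
  ..##.|#  b6=1 t=2,i=14
  ..#.#|.  b5=0 t=0,i=14
  ..#..|#  b4=1 t=0,i=11
  ...##|.  b3=0 t=3,i=23
  ...#.|.  b2=0 t=0,i=10
  ....#|#  b1=1 t=0,i=9
  .....|#  b0=1 t=0,i=7
  bits 00110001010110101000011011010011 = 828016339

828016339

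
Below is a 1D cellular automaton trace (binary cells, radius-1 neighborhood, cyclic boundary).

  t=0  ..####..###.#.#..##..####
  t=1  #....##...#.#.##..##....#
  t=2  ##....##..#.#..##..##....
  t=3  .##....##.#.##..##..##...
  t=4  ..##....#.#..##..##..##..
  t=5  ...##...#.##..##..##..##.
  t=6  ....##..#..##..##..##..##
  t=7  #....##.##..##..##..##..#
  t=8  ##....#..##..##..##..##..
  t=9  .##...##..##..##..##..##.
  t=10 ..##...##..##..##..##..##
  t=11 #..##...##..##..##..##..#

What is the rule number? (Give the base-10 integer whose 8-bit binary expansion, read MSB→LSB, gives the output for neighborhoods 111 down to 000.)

84

  ### -> .   bit 7 = 0  t=0,i=3
  ##. -> #   bit 6 = 1  t=0,i=5
  #.# -> .   bit 5 = 0  t=0,i=11
  #.. -> #   bit 4 = 1  t=0,i=0
  .## -> .   bit 3 = 0  t=0,i=2
  .#. -> #   bit 2 = 1  t=0,i=12
  ..# -> .   bit 1 = 0  t=0,i=1
  ... -> .   bit 0 = 0  t=1,i=2
  bits 01010100 = 84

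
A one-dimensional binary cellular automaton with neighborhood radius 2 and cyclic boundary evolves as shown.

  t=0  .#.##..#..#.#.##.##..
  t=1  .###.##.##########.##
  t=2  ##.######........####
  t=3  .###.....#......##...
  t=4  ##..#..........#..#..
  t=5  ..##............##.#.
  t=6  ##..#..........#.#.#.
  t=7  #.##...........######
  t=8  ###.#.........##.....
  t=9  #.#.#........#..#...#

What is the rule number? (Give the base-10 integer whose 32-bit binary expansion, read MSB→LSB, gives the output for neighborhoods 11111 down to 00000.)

  [31] ##### => .  t=1,i=10
  [30] ####. => .  t=1,i=16
  [29] ###.# => #  t=1,i=3
  [28] ###.. => .  t=2,i=8
  [27] ##.## => #  t=0,i=16
  [26] ##.#. => .  t=5,i=18
  [25] ##..# => #  t=0,i=5
  [24] ##... => #  t=0,i=19
  [23] #.### => #  t=1,i=1
  [22] #.##. => #  t=0,i=3
  [21] #.#.# => #  t=0,i=12
  [20] #.#.. => #  t=5,i=19
  [19] #..## => .  t=4,i=20
  [18] #..#. => #  t=0,i=6
  [17] #...# => #  t=0,i=20
  [16] #.... => .  t=2,i=10
  [15] .#### => .  t=1,i=9
  [14] .###. => .  t=1,i=2
  [13] .##.# => #  t=0,i=15
  [12] .##.. => .  t=0,i=4
  [11] .#.## => #  t=0,i=2
  [10] .#.#. => #  t=0,i=11
  [9] .#..# => #  t=0,i=8
  [8] .#... => .  t=3,i=10
  [7] ..### => #  t=2,i=17
  [6] ..##. => .  t=3,i=16
  [5] ..#.# => #  t=0,i=1
  [4] ..#.. => .  t=0,i=7
  [3] ...## => #  t=2,i=16
  [2] ...#. => .  t=0,i=0
  [1] ....# => .  t=2,i=15
  [0] ..... => .  t=2,i=11
  bits 00101011111101100010111010101000 = 737554088

737554088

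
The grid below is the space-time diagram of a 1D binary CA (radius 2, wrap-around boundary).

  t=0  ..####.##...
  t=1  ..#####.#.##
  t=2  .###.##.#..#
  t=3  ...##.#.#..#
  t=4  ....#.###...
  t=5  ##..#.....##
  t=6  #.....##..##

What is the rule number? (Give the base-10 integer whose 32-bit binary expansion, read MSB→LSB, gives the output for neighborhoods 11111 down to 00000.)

  nb #####: next=.  (t=1,i=4, bit31=0)
  nb ####.: next=#  (t=0,i=4, bit30=1)
  nb ###.#: next=#  (t=0,i=5, bit29=1)
  nb ###..: next=.  (t=4,i=8, bit28=0)
  nb ##.##: next=#  (t=0,i=6, bit27=1)
  nb ##.#.: next=.  (t=1,i=7, bit26=0)
  nb ##..#: next=.  (t=1,i=0, bit25=0)
  nb ##...: next=.  (t=0,i=9, bit24=0)
  nb #.###: next=.  (t=2,i=1, bit23=0)
  nb #.##.: next=.  (t=0,i=7, bit22=0)
  nb #.#.#: next=#  (t=1,i=8, bit21=1)
  nb #.#..: next=#  (t=2,i=8, bit20=1)
  nb #..##: next=#  (t=1,i=1, bit19=1)
  nb #..#.: next=.  (t=2,i=10, bit18=0)
  nb #...#: next=.  (t=3,i=1, bit17=0)
  nb #....: next=#  (t=0,i=10, bit16=1)
  nb .####: next=#  (t=0,i=3, bit15=1)
  nb .###.: next=.  (t=2,i=2, bit14=0)
  nb .##.#: next=#  (t=2,i=6, bit13=1)
  nb .##..: next=#  (t=0,i=8, bit12=1)
  nb .#.##: next=.  (t=1,i=9, bit11=0)
  nb .#.#.: next=#  (t=3,i=7, bit10=1)
  nb .#..#: next=.  (t=2,i=9, bit9=0)
  nb .#...: next=.  (t=3,i=0, bit8=0)
  nb ..###: next=#  (t=0,i=2, bit7=1)
  nb ..##.: next=.  (t=3,i=3, bit6=0)
  nb ..#.#: next=#  (t=2,i=11, bit5=1)
  nb ..#..: next=.  (t=3,i=11, bit4=0)
  nb ...##: next=.  (t=0,i=1, bit3=0)
  nb ...#.: next=.  (t=4,i=3, bit2=0)
  nb ....#: next=.  (t=0,i=0, bit1=0)
  nb .....: next=#  (t=0,i=11, bit0=1)
  bits 01101000001110011011010010100001 = 1748612257

1748612257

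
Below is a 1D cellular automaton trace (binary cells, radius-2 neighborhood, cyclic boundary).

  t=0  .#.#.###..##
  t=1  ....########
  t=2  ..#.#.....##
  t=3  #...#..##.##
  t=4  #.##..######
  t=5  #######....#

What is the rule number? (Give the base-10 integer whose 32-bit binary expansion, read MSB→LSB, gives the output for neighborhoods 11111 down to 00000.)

  nb #####: next=.  (t=1,i=6, bit31=0)
  nb ####.: next=#  (t=1,i=10, bit30=1)
  nb ###.#: next=#  (t=4,i=0, bit29=1)
  nb ###..: next=#  (t=0,i=7, bit28=1)
  nb ##.##: next=#  (t=3,i=9, bit27=1)
  nb ##.#.: next=.  (t=0,i=0, bit26=0)
  nb ##..#: next=#  (t=0,i=8, bit25=1)
  nb ##...: next=.  (t=1,i=0, bit24=0)
  nb #.###: next=#  (t=0,i=5, bit23=1)
  nb #.##.: next=#  (t=4,i=2, bit22=1)
  nb #.#.#: next=.  (t=0,i=1, bit21=0)
  nb #.#..: next=#  (t=2,i=4, bit20=1)
  nb #..##: next=#  (t=0,i=9, bit19=1)
  nb #..#.: next=.  (t=2,i=1, bit18=0)
  nb #...#: next=#  (t=3,i=2, bit17=1)
  nb #....: next=.  (t=1,i=1, bit16=0)
  nb .####: next=.  (t=1,i=5, bit15=0)
  nb .###.: next=#  (t=0,i=6, bit14=1)
  nb .##.#: next=#  (t=0,i=11, bit13=1)
  nb .##..: next=#  (t=2,i=11, bit12=1)
  nb .#.##: next=#  (t=0,i=4, bit11=1)
  nb .#.#.: next=.  (t=0,i=2, bit10=0)
  nb .#..#: next=.  (t=3,i=5, bit9=0)
  nb .#...: next=.  (t=2,i=5, bit8=0)
  nb ..###: next=#  (t=1,i=4, bit7=1)
  nb ..##.: next=#  (t=0,i=10, bit6=1)
  nb ..#.#: next=.  (t=2,i=2, bit5=0)
  nb ..#..: next=.  (t=3,i=4, bit4=0)
  nb ...##: next=.  (t=1,i=3, bit3=0)
  nb ...#.: next=#  (t=3,i=3, bit2=1)
  nb ....#: next=#  (t=1,i=2, bit1=1)
  nb .....: next=#  (t=2,i=7, bit0=1)
  bits 01111010110110100111100011000111 = 2061138119

2061138119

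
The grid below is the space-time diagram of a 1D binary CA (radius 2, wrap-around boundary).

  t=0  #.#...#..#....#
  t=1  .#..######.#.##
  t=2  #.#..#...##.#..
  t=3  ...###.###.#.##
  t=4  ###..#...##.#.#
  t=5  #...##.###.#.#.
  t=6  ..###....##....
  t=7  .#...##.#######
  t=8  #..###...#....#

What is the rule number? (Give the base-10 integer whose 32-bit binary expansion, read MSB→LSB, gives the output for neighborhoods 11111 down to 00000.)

  #####|.  b31=0 t=1,i=6
  ####.|.  b30=0 t=1,i=8
  ###.#|#  b29=1 t=1,i=9
  ###..|.  b28=0 t=4,i=2
  ##.##|.  b27=0 t=3,i=6
  ##.#.|#  b26=1 t=0,i=1
  ##..#|.  b25=0 t=4,i=3
  ##...|#  b24=1 t=3,i=0
  #.###|.  b23=0 t=3,i=7
  #.##.|.  b22=0 t=1,i=13
  #.#.#|.  b21=0 t=1,i=11
  #.#..|.  b20=0 t=0,i=2
  #..##|.  b19=0 t=1,i=3
  #..#.|#  b18=1 t=0,i=8
  #...#|#  b17=1 t=0,i=4
  #....|#  b16=1 t=0,i=11
  .####|#  b15=1 t=1,i=5
  .###.|.  b14=0 t=3,i=4
  .##.#|.  b13=0 t=0,i=0
  .##..|#  b12=1 t=3,i=14
  .#.##|#  b11=1 t=1,i=12
  .#.#.|.  b10=0 t=2,i=1
  .#..#|#  b9=1 t=0,i=7
  .#...|.  b8=0 t=0,i=3
  ..###|.  b7=0 t=1,i=4
  ..##.|#  b6=1 t=0,i=14
  ..#.#|.  b5=0 t=2,i=0
  ..#..|#  b4=1 t=0,i=6
  ...##|#  b3=1 t=0,i=13
  ...#.|#  b2=1 t=0,i=5
  ....#|.  b1=0 t=0,i=12
  .....|#  b0=1 t=6,i=13
  bits 00100101000001111001101001011101 = 621255261

621255261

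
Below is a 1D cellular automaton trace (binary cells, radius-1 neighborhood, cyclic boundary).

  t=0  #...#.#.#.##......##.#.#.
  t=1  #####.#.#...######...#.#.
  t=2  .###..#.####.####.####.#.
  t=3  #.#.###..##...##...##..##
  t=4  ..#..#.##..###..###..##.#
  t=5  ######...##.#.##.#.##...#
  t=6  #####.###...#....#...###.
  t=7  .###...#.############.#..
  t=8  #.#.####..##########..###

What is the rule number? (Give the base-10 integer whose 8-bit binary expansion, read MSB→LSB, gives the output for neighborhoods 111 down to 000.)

151

  ###|#  b7=1 t=1,i=1
  ##.|.  b6=0 t=0,i=11
  #.#|.  b5=0 t=0,i=5
  #..|#  b4=1 t=0,i=1
  .##|.  b3=0 t=0,i=10
  .#.|#  b2=1 t=0,i=0
  ..#|#  b1=1 t=0,i=3
  ...|#  b0=1 t=0,i=2
  bits 10010111 = 151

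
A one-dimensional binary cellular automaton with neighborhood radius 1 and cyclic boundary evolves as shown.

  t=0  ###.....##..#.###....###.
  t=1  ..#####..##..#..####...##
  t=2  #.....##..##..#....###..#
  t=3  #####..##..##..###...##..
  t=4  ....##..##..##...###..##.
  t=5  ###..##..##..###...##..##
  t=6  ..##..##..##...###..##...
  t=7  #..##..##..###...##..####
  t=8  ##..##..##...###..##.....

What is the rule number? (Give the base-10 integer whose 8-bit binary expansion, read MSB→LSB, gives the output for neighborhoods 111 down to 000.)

113

  ### -> .   bit 7 = 0  t=0,i=1
  ##. -> #   bit 6 = 1  t=0,i=2
  #.# -> #   bit 5 = 1  t=0,i=13
  #.. -> #   bit 4 = 1  t=0,i=3
  .## -> .   bit 3 = 0  t=0,i=0
  .#. -> .   bit 2 = 0  t=0,i=12
  ..# -> .   bit 1 = 0  t=0,i=7
  ... -> #   bit 0 = 1  t=0,i=4
  bits 01110001 = 113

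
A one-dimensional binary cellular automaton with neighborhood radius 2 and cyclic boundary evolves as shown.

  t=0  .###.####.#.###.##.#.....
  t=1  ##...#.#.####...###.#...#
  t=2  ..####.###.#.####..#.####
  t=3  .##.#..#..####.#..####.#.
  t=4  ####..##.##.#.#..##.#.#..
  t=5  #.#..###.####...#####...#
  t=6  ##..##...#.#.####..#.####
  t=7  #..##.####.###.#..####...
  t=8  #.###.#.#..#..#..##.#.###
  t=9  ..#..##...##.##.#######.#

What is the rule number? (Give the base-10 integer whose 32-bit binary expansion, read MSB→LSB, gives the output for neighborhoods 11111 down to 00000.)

  ##### -> .   bit 31 = 0  t=5,i=18
  ####. -> #   bit 30 = 1  t=0,i=7
  ###.# -> .   bit 29 = 0  t=0,i=3
  ###.. -> .   bit 28 = 0  t=1,i=1
  ##.## -> .   bit 27 = 0  t=0,i=4
  ##.#. -> #   bit 26 = 1  t=0,i=9
  ##..# -> .   bit 25 = 0  t=2,i=0
  ##... -> #   bit 24 = 1  t=1,i=2
  #.### -> #   bit 23 = 1  t=0,i=5
  #.##. -> #   bit 22 = 1  t=0,i=16
  #.#.# -> #   bit 21 = 1  t=0,i=10
  #.#.. -> .   bit 20 = 0  t=0,i=19
  #..## -> #   bit 19 = 1  t=2,i=1
  #..#. -> #   bit 18 = 1  t=2,i=18
  #...# -> #   bit 17 = 1  t=1,i=3
  #.... -> .   bit 16 = 0  t=0,i=21
  .#### -> .   bit 15 = 0  t=0,i=6
  .###. -> .   bit 14 = 0  t=0,i=2
  .##.# -> #   bit 13 = 1  t=0,i=17
  .##.. -> .   bit 12 = 0  t=6,i=5
  .#.## -> #   bit 11 = 1  t=0,i=11
  .#.#. -> .   bit 10 = 0  t=1,i=6
  .#..# -> .   bit 9 = 0  t=3,i=5
  .#... -> #   bit 8 = 1  t=0,i=20
  ..### -> #   bit 7 = 1  t=0,i=1
  ..##. -> #   bit 6 = 1  t=3,i=1
  ..#.# -> #   bit 5 = 1  t=1,i=5
  ..#.. -> #   bit 4 = 1  t=3,i=7
  ...## -> #   bit 3 = 1  t=0,i=0
  ...#. -> #   bit 2 = 1  t=1,i=4
  ....# -> #   bit 1 = 1  t=0,i=24
  ..... -> .   bit 0 = 0  t=0,i=22
  bits 01000101111011100010100111111110 = 1173236222

1173236222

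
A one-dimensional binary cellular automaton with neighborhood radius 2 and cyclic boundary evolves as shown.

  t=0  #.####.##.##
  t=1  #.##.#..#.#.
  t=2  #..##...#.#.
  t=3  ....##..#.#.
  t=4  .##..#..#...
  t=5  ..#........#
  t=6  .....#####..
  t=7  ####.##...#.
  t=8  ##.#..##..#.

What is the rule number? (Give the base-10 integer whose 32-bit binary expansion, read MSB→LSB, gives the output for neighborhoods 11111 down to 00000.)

  nb #####: next=.  (t=6,i=7, bit31=0)
  nb ####.: next=.  (t=0,i=4, bit30=0)
  nb ###.#: next=#  (t=0,i=0, bit29=1)
  nb ###..: next=.  (t=6,i=9, bit28=0)
  nb ##.##: next=.  (t=0,i=1, bit27=0)
  nb ##.#.: next=#  (t=1,i=4, bit26=1)
  nb ##..#: next=.  (t=3,i=6, bit25=0)
  nb ##...: next=#  (t=2,i=5, bit24=1)
  nb #.###: next=#  (t=0,i=2, bit23=1)
  nb #.##.: next=.  (t=0,i=7, bit22=0)
  nb #.#.#: next=#  (t=1,i=0, bit21=1)
  nb #.#..: next=.  (t=1,i=5, bit20=0)
  nb #..##: next=.  (t=2,i=2, bit19=0)
  nb #..#.: next=.  (t=1,i=7, bit18=0)
  nb #...#: next=.  (t=2,i=6, bit17=0)
  nb #....: next=.  (t=3,i=0, bit16=0)
  nb .####: next=#  (t=0,i=3, bit15=1)
  nb .###.: next=.  (t=0,i=11, bit14=0)
  nb .##.#: next=#  (t=0,i=8, bit13=1)
  nb .##..: next=#  (t=2,i=4, bit12=1)
  nb .#.##: next=.  (t=1,i=1, bit11=0)
  nb .#.#.: next=.  (t=1,i=9, bit10=0)
  nb .#..#: next=.  (t=1,i=6, bit9=0)
  nb .#...: next=.  (t=3,i=11, bit8=0)
  nb ..###: next=#  (t=6,i=5, bit7=1)
  nb ..##.: next=.  (t=2,i=3, bit6=0)
  nb ..#.#: next=#  (t=1,i=8, bit5=1)
  nb ..#..: next=.  (t=4,i=5, bit4=0)
  nb ...##: next=.  (t=3,i=3, bit3=0)
  nb ...#.: next=.  (t=2,i=7, bit2=0)
  nb ....#: next=#  (t=3,i=2, bit1=1)
  nb .....: next=#  (t=3,i=1, bit0=1)
  bits 00100101101000001011000010100011 = 631287971

631287971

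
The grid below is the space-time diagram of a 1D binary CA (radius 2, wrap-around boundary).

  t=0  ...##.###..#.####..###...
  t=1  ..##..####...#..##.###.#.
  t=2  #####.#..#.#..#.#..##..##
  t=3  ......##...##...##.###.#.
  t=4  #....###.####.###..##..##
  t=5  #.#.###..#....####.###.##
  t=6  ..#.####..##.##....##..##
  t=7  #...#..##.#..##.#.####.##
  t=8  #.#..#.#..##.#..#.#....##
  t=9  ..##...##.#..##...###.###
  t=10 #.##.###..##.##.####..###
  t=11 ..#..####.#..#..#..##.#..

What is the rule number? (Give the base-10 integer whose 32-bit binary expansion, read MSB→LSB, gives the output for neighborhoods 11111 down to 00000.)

  #####|.  b31=0 t=2,i=0
  ####.|.  b30=0 t=0,i=15
  ###.#|.  b29=0 t=1,i=21
  ###..|#  b28=1 t=0,i=8
  ##.##|.  b27=0 t=0,i=5
  ##.#.|.  b26=0 t=1,i=22
  ##..#|#  b25=1 t=0,i=9
  ##...|.  b24=0 t=0,i=22
  #.###|#  b23=1 t=0,i=6
  #.##.|#  b22=1 t=6,i=13
  #.#.#|#  b21=1 t=5,i=2
  #.#..|#  b20=1 t=1,i=23
  #..##|.  b19=0 t=0,i=18
  #..#.|.  b18=0 t=0,i=10
  #...#|#  b17=1 t=1,i=0
  #....|#  b16=1 t=0,i=23
  .####|.  b15=0 t=0,i=14
  .###.|#  b14=1 t=0,i=7
  .##.#|.  b13=0 t=0,i=4
  .##..|#  b12=1 t=1,i=3
  .#.##|.  b11=0 t=0,i=12
  .#.#.|.  b10=0 t=2,i=10
  .#..#|#  b9=1 t=1,i=14
  .#...|#  b8=1 t=1,i=24
  ..###|#  b7=1 t=0,i=19
  ..##.|#  b6=1 t=0,i=3
  ..#.#|.  b5=0 t=0,i=11
  ..#..|.  b4=0 t=1,i=13
  ...##|#  b3=1 t=0,i=2
  ...#.|.  b2=0 t=1,i=12
  ....#|.  b1=0 t=0,i=1
  .....|.  b0=0 t=0,i=0
  bits 00010010111100110101001111001000 = 317936584

317936584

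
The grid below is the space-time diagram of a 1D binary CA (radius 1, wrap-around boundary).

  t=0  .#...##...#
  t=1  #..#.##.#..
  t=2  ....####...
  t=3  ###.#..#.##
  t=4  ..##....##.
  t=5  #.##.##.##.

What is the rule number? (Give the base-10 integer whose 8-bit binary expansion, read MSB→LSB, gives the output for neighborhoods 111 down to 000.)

  [7] ### => .  t=2,i=5
  [6] ##. => #  t=0,i=6
  [5] #.# => #  t=0,i=0
  [4] #.. => .  t=0,i=2
  [3] .## => #  t=0,i=5
  [2] .#. => .  t=0,i=1
  [1] ..# => .  t=0,i=4
  [0] ... => #  t=0,i=3
  bits 01101001 = 105

105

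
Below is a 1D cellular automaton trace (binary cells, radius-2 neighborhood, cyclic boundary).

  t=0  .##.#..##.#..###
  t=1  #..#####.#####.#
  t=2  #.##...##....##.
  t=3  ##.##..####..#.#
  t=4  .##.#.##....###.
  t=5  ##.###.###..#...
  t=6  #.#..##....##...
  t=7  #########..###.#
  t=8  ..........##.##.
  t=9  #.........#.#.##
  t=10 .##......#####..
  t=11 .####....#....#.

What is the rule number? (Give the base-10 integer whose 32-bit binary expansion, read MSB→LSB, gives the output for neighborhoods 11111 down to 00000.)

  ##### -> .   bit 31 = 0  t=1,i=5
  ####. -> .   bit 30 = 0  t=1,i=6
  ###.# -> #   bit 29 = 1  t=0,i=15
  ###.. -> .   bit 28 = 0  t=3,i=10
  ##.## -> #   bit 27 = 1  t=0,i=0
  ##.#. -> #   bit 26 = 1  t=0,i=3
  ##..# -> .   bit 25 = 0  t=1,i=1
  ##... -> #   bit 24 = 1  t=2,i=4
  #.### -> .   bit 23 = 0  t=1,i=9
  #.##. -> .   bit 22 = 0  t=0,i=1
  #.#.# -> #   bit 21 = 1  t=2,i=0
  #.#.. -> #   bit 20 = 1  t=0,i=4
  #..## -> #   bit 19 = 1  t=0,i=6
  #..#. -> #   bit 18 = 1  t=3,i=12
  #...# -> .   bit 17 = 0  t=2,i=5
  #.... -> #   bit 16 = 1  t=2,i=10
  .#### -> .   bit 15 = 0  t=1,i=4
  .###. -> .   bit 14 = 0  t=0,i=14
  .##.# -> .   bit 13 = 0  t=0,i=2
  .##.. -> #   bit 12 = 1  t=1,i=0
  .#.## -> #   bit 11 = 1  t=2,i=1
  .#.#. -> #   bit 10 = 1  t=6,i=1
  .#..# -> #   bit 9 = 1  t=0,i=5
  .#... -> .   bit 8 = 0  t=5,i=13
  ..### -> #   bit 7 = 1  t=0,i=13
  ..##. -> #   bit 6 = 1  t=0,i=7
  ..#.# -> #   bit 5 = 1  t=3,i=13
  ..#.. -> #   bit 4 = 1  t=5,i=12
  ...## -> .   bit 3 = 0  t=2,i=6
  ...#. -> #   bit 2 = 1  t=6,i=15
  ....# -> .   bit 1 = 0  t=2,i=11
  ..... -> .   bit 0 = 0  t=8,i=1
  bits 00101101001111010001111011110100 = 758980340

758980340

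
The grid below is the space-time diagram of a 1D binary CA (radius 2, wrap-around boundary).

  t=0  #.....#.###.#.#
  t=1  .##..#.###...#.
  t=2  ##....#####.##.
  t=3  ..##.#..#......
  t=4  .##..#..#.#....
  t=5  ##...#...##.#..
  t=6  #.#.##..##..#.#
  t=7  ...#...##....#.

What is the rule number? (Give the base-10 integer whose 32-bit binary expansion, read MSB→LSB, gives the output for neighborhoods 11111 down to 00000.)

2442742876

  #####|#  b31=1 t=2,i=8
  ####.|.  b30=0 t=2,i=9
  ###.#|.  b29=0 t=0,i=10
  ###..|#  b28=1 t=1,i=9
  ##.##|.  b27=0 t=2,i=11
  ##.#.|.  b26=0 t=0,i=11
  ##..#|.  b25=0 t=1,i=3
  ##...|#  b24=1 t=0,i=1
  #.###|#  b23=1 t=0,i=8
  #.##.|.  b22=0 t=0,i=14
  #.#.#|.  b21=0 t=0,i=12
  #.#..|#  b20=1 t=3,i=5
  #..##|#  b19=1 t=1,i=0
  #..#.|.  b18=0 t=1,i=4
  #...#|.  b17=0 t=1,i=11
  #....|#  b16=1 t=0,i=2
  .####|.  b15=0 t=2,i=7
  .###.|#  b14=1 t=0,i=9
  .##.#|.  b13=0 t=2,i=13
  .##..|.  b12=0 t=0,i=0
  .#.##|#  b11=1 t=0,i=7
  .#.#.|#  b10=1 t=4,i=9
  .#..#|.  b9=0 t=1,i=14
  .#...|.  b8=0 t=3,i=9
  ..###|.  b7=0 t=2,i=6
  ..##.|#  b6=1 t=1,i=1
  ..#.#|.  b5=0 t=0,i=6
  ..#..|#  b4=1 t=1,i=13
  ...##|#  b3=1 t=2,i=5
  ...#.|#  b2=1 t=0,i=5
  ....#|.  b1=0 t=0,i=4
  .....|.  b0=0 t=0,i=3
  bits 10010001100110010100110001011100 = 2442742876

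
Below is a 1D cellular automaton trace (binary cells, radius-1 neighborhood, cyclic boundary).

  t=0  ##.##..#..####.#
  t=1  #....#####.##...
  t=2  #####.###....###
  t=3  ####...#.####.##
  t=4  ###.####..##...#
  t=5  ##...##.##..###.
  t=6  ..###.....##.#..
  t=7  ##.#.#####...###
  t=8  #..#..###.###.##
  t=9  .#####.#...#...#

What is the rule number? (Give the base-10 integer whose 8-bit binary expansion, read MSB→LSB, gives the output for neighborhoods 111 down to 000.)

151

  ### -> #   bit 7 = 1  t=0,i=0
  ##. -> .   bit 6 = 0  t=0,i=1
  #.# -> .   bit 5 = 0  t=0,i=2
  #.. -> #   bit 4 = 1  t=0,i=5
  .## -> .   bit 3 = 0  t=0,i=3
  .#. -> #   bit 2 = 1  t=0,i=7
  ..# -> #   bit 1 = 1  t=0,i=6
  ... -> #   bit 0 = 1  t=1,i=2
  bits 10010111 = 151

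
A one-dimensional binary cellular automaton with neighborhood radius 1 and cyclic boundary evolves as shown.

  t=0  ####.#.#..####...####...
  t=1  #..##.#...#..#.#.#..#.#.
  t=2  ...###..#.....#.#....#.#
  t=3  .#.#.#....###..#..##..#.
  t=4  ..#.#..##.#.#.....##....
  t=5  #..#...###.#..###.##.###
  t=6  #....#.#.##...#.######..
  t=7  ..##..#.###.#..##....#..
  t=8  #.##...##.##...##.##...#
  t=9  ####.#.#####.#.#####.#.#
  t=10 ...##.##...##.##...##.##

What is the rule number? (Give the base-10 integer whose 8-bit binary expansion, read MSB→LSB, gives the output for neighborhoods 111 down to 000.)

  nb ###: next=.  (t=0,i=1, bit7=0)
  nb ##.: next=#  (t=0,i=3, bit6=1)
  nb #.#: next=#  (t=0,i=4, bit5=1)
  nb #..: next=.  (t=0,i=8, bit4=0)
  nb .##: next=#  (t=0,i=0, bit3=1)
  nb .#.: next=.  (t=0,i=5, bit2=0)
  nb ..#: next=.  (t=0,i=9, bit1=0)
  nb ...: next=#  (t=0,i=15, bit0=1)
  bits 01101001 = 105

105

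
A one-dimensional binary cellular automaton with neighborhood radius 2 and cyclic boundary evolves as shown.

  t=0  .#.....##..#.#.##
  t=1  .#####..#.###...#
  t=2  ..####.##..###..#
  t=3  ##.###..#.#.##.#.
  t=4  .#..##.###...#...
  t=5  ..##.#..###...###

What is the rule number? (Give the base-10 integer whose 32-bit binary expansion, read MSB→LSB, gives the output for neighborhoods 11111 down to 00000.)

  ##### -> #   bit 31 = 1  t=1,i=3
  ####. -> #   bit 30 = 1  t=1,i=4
  ###.# -> #   bit 29 = 1  t=2,i=5
  ###.. -> #   bit 28 = 1  t=1,i=5
  ##.## -> .   bit 27 = 0  t=2,i=6
  ##.#. -> .   bit 26 = 0  t=0,i=0
  ##..# -> .   bit 25 = 0  t=0,i=9
  ##... -> #   bit 24 = 1  t=1,i=13
  #.### -> .   bit 23 = 0  t=1,i=1
  #.##. -> .   bit 22 = 0  t=0,i=15
  #.#.# -> .   bit 21 = 0  t=0,i=13
  #.#.. -> #   bit 20 = 1  t=0,i=1
  #..## -> #   bit 19 = 1  t=2,i=1
  #..#. -> #   bit 18 = 1  t=0,i=10
  #...# -> .   bit 17 = 0  t=1,i=14
  #.... -> #   bit 16 = 1  t=0,i=3
  .#### -> #   bit 15 = 1  t=1,i=2
  .###. -> #   bit 14 = 1  t=1,i=11
  .##.# -> #   bit 13 = 1  t=0,i=16
  .##.. -> #   bit 12 = 1  t=0,i=8
  .#.## -> .   bit 11 = 0  t=0,i=14
  .#.#. -> #   bit 10 = 1  t=0,i=12
  .#..# -> #   bit 9 = 1  t=2,i=0
  .#... -> #   bit 8 = 1  t=0,i=2
  ..### -> .   bit 7 = 0  t=2,i=2
  ..##. -> .   bit 6 = 0  t=0,i=7
  ..#.# -> #   bit 5 = 1  t=0,i=11
  ..#.. -> .   bit 4 = 0  t=2,i=16
  ...## -> .   bit 3 = 0  t=0,i=6
  ...#. -> .   bit 2 = 0  t=1,i=15
  ....# -> #   bit 1 = 1  t=0,i=5
  ..... -> #   bit 0 = 1  t=0,i=4
  bits 11110001000111011111011100100011 = 4045272867

4045272867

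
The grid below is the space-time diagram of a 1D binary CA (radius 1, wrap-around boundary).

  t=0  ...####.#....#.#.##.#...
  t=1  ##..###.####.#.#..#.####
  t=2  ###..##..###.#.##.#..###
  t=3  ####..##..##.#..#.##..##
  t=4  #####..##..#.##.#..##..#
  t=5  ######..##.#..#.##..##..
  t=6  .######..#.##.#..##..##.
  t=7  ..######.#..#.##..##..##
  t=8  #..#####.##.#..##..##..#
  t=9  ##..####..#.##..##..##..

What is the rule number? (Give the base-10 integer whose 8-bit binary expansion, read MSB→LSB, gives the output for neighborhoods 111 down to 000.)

  [7] ### => #  t=0,i=4
  [6] ##. => #  t=0,i=6
  [5] #.# => .  t=0,i=7
  [4] #.. => #  t=0,i=9
  [3] .## => .  t=0,i=3
  [2] .#. => #  t=0,i=8
  [1] ..# => .  t=0,i=2
  [0] ... => #  t=0,i=0
  bits 11010101 = 213

213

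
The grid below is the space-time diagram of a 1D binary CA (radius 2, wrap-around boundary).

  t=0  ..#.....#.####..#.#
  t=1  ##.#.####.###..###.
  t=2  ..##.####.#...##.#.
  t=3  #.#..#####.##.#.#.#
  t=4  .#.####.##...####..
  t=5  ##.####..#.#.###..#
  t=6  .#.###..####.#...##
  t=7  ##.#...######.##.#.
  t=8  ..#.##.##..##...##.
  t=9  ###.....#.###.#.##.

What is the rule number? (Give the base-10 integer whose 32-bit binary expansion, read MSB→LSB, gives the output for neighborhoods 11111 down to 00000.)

1689163751

  ##### -> .   bit 31 = 0  t=3,i=7
  ####. -> #   bit 30 = 1  t=0,i=12
  ###.# -> #   bit 29 = 1  t=1,i=8
  ###.. -> .   bit 28 = 0  t=0,i=13
  ##.## -> .   bit 27 = 0  t=1,i=9
  ##.#. -> #   bit 26 = 1  t=1,i=2
  ##..# -> .   bit 25 = 0  t=0,i=14
  ##... -> .   bit 24 = 0  t=4,i=10
  #.### -> #   bit 23 = 1  t=0,i=10
  #.##. -> .   bit 22 = 0  t=1,i=0
  #.#.# -> #   bit 21 = 1  t=1,i=3
  #.#.. -> .   bit 20 = 0  t=0,i=18
  #..## -> #   bit 19 = 1  t=1,i=14
  #..#. -> #   bit 18 = 1  t=0,i=1
  #...# -> #   bit 17 = 1  t=2,i=0
  #.... -> .   bit 16 = 0  t=0,i=4
  .#### -> #   bit 15 = 1  t=0,i=11
  .###. -> .   bit 14 = 0  t=1,i=11
  .##.# -> .   bit 13 = 0  t=1,i=1
  .##.. -> #   bit 12 = 1  t=4,i=9
  .#.## -> .   bit 11 = 0  t=0,i=9
  .#.#. -> #   bit 10 = 1  t=0,i=17
  .#..# -> #   bit 9 = 1  t=0,i=0
  .#... -> #   bit 8 = 1  t=0,i=3
  ..### -> #   bit 7 = 1  t=1,i=15
  ..##. -> #   bit 6 = 1  t=2,i=2
  ..#.# -> #   bit 5 = 1  t=0,i=8
  ..#.. -> .   bit 4 = 0  t=0,i=2
  ...## -> .   bit 3 = 0  t=2,i=1
  ...#. -> #   bit 2 = 1  t=0,i=7
  ....# -> #   bit 1 = 1  t=0,i=6
  ..... -> #   bit 0 = 1  t=0,i=5
  bits 01100100101011101001011111100111 = 1689163751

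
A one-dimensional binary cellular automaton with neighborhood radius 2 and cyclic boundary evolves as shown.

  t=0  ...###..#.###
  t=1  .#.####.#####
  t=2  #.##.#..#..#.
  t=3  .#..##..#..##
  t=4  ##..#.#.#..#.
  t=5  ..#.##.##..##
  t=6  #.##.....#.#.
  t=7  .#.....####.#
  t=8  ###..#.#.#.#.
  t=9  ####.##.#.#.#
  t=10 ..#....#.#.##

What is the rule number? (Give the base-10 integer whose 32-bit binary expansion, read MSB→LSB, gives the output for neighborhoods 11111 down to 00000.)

  nb #####: next=.  (t=1,i=10, bit31=0)
  nb ####.: next=#  (t=1,i=5, bit30=1)
  nb ###.#: next=.  (t=1,i=6, bit29=0)
  nb ###..: next=#  (t=0,i=5, bit28=1)
  nb ##.##: next=.  (t=1,i=7, bit27=0)
  nb ##.#.: next=#  (t=1,i=0, bit26=1)
  nb ##..#: next=#  (t=0,i=6, bit25=1)
  nb ##...: next=.  (t=0,i=0, bit24=0)
  nb #.###: next=#  (t=0,i=10, bit23=1)
  nb #.##.: next=.  (t=2,i=2, bit22=0)
  nb #.#.#: next=.  (t=1,i=1, bit21=0)
  nb #.#..: next=#  (t=2,i=5, bit20=1)
  nb #..##: next=.  (t=3,i=3, bit19=0)
  nb #..#.: next=.  (t=0,i=7, bit18=0)
  nb #...#: next=#  (t=0,i=1, bit17=1)
  nb #....: next=.  (t=6,i=5, bit16=0)
  nb .####: next=.  (t=1,i=4, bit15=0)
  nb .###.: next=#  (t=0,i=4, bit14=1)
  nb .##.#: next=.  (t=2,i=3, bit13=0)
  nb .##..: next=.  (t=3,i=5, bit12=0)
  nb .#.##: next=#  (t=0,i=9, bit11=1)
  nb .#.#.: next=#  (t=2,i=12, bit10=1)
  nb .#..#: next=.  (t=2,i=6, bit9=0)
  nb .#...: next=#  (t=7,i=2, bit8=1)
  nb ..###: next=#  (t=0,i=3, bit7=1)
  nb ..##.: next=#  (t=3,i=4, bit6=1)
  nb ..#.#: next=#  (t=0,i=8, bit5=1)
  nb ..#..: next=#  (t=2,i=8, bit4=1)
  nb ...##: next=.  (t=0,i=2, bit3=0)
  nb ...#.: next=#  (t=6,i=8, bit2=1)
  nb ....#: next=#  (t=6,i=7, bit1=1)
  nb .....: next=.  (t=6,i=6, bit0=0)
  bits 01010110100100100100110111110110 = 1452428790

1452428790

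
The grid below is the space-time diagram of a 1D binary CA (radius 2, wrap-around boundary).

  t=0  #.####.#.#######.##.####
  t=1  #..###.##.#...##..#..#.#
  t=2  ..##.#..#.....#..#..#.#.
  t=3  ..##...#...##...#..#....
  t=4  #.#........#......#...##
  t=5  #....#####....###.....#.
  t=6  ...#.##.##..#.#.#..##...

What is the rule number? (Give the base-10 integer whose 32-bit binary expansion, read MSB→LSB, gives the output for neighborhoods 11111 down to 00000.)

1881974979

  ##### -> .   bit 31 = 0  t=0,i=11
  ####. -> #   bit 30 = 1  t=0,i=4
  ###.# -> #   bit 29 = 1  t=0,i=0
  ###.. -> #   bit 28 = 1  t=5,i=9
  ##.## -> .   bit 27 = 0  t=0,i=1
  ##.#. -> .   bit 26 = 0  t=0,i=6
  ##..# -> .   bit 25 = 0  t=1,i=1
  ##... -> .   bit 24 = 0  t=3,i=4
  #.### -> .   bit 23 = 0  t=0,i=2
  #.##. -> .   bit 22 = 0  t=0,i=17
  #.#.# -> #   bit 21 = 1  t=0,i=7
  #.#.. -> .   bit 20 = 0  t=1,i=10
  #..## -> #   bit 19 = 1  t=1,i=2
  #..#. -> #   bit 18 = 1  t=1,i=17
  #...# -> .   bit 17 = 0  t=1,i=12
  #.... -> .   bit 16 = 0  t=2,i=10
  .#### -> #   bit 15 = 1  t=0,i=3
  .###. -> .   bit 14 = 0  t=1,i=4
  .##.# -> #   bit 13 = 1  t=0,i=18
  .##.. -> .   bit 12 = 0  t=1,i=0
  .#.## -> #   bit 11 = 1  t=0,i=8
  .#.#. -> .   bit 10 = 0  t=2,i=21
  .#..# -> .   bit 9 = 0  t=1,i=19
  .#... -> .   bit 8 = 0  t=1,i=11
  ..### -> #   bit 7 = 1  t=1,i=3
  ..##. -> #   bit 6 = 1  t=1,i=14
  ..#.# -> .   bit 5 = 0  t=1,i=21
  ..#.. -> .   bit 4 = 0  t=1,i=18
  ...## -> .   bit 3 = 0  t=1,i=13
  ...#. -> .   bit 2 = 0  t=2,i=13
  ....# -> #   bit 1 = 1  t=2,i=12
  ..... -> #   bit 0 = 1  t=2,i=11
  bits 01110000001011001010100011000011 = 1881974979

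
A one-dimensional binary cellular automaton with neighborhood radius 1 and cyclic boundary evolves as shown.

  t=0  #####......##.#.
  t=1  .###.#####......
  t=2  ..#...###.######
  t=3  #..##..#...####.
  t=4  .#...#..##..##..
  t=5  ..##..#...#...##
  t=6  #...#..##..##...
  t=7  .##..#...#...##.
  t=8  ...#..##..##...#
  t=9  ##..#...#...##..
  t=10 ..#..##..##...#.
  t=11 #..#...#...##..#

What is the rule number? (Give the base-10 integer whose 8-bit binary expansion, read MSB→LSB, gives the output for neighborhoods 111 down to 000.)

  ### -> #   bit 7 = 1  t=0,i=1
  ##. -> .   bit 6 = 0  t=0,i=4
  #.# -> .   bit 5 = 0  t=0,i=13
  #.. -> #   bit 4 = 1  t=0,i=5
  .## -> .   bit 3 = 0  t=0,i=0
  .#. -> .   bit 2 = 0  t=0,i=14
  ..# -> .   bit 1 = 0  t=0,i=10
  ... -> #   bit 0 = 1  t=0,i=6
  bits 10010001 = 145

145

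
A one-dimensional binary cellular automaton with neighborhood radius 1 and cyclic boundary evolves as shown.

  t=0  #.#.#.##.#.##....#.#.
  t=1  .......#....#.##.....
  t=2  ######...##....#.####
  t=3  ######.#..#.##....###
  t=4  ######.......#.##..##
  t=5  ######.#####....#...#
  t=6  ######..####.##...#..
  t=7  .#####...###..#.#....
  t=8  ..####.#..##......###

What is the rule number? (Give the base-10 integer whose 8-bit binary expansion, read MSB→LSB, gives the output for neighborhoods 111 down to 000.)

193

  nb ###: next=#  (t=2,i=0, bit7=1)
  nb ##.: next=#  (t=0,i=7, bit6=1)
  nb #.#: next=.  (t=0,i=1, bit5=0)
  nb #..: next=.  (t=0,i=13, bit4=0)
  nb .##: next=.  (t=0,i=6, bit3=0)
  nb .#.: next=.  (t=0,i=0, bit2=0)
  nb ..#: next=.  (t=0,i=16, bit1=0)
  nb ...: next=#  (t=0,i=14, bit0=1)
  bits 11000001 = 193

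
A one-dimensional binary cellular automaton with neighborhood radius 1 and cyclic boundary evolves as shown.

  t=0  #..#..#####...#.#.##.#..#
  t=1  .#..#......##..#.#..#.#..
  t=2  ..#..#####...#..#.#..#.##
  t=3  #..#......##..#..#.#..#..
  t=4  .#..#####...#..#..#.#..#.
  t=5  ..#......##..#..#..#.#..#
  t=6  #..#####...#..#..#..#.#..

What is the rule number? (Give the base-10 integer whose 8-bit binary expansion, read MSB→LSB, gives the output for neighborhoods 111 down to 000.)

49

  nb ###: next=.  (t=0,i=7, bit7=0)
  nb ##.: next=.  (t=0,i=0, bit6=0)
  nb #.#: next=#  (t=0,i=15, bit5=1)
  nb #..: next=#  (t=0,i=1, bit4=1)
  nb .##: next=.  (t=0,i=6, bit3=0)
  nb .#.: next=.  (t=0,i=3, bit2=0)
  nb ..#: next=.  (t=0,i=2, bit1=0)
  nb ...: next=#  (t=0,i=12, bit0=1)
  bits 00110001 = 49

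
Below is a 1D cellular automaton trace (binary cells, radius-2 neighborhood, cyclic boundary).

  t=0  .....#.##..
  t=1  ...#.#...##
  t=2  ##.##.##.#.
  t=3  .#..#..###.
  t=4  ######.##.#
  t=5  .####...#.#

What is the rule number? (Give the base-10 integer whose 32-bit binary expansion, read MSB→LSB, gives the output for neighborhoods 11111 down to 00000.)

  [31] ##### => #  t=4,i=1
  [30] ####. => #  t=4,i=4
  [29] ###.# => .  t=4,i=5
  [28] ###.. => .  t=3,i=9
  [27] ##.## => .  t=2,i=2
  [26] ##.#. => #  t=2,i=8
  [25] ##..# => #  t=3,i=10
  [24] ##... => #  t=0,i=9
  [23] #.### => #  t=4,i=10
  [22] #.##. => .  t=0,i=7
  [21] #.#.# => #  t=2,i=9
  [20] #.#.. => .  t=1,i=5
  [19] #..## => .  t=3,i=6
  [18] #..#. => #  t=3,i=0
  [17] #...# => #  t=1,i=1
  [16] #.... => #  t=0,i=10
  [15] .#### => .  t=4,i=0
  [14] .###. => #  t=3,i=8
  [13] .##.# => #  t=2,i=1
  [12] .##.. => .  t=0,i=8
  [11] .#.## => .  t=0,i=6
  [10] .#.#. => #  t=1,i=4
  [9] .#..# => #  t=3,i=2
  [8] .#... => #  t=1,i=6
  [7] ..### => #  t=3,i=7
  [6] ..##. => #  t=1,i=9
  [5] ..#.# => #  t=0,i=5
  [4] ..#.. => #  t=3,i=1
  [3] ...## => .  t=1,i=8
  [2] ...#. => .  t=0,i=4
  [1] ....# => #  t=0,i=3
  [0] ..... => .  t=0,i=0
  bits 11000111101001110110011111110010 = 3349637106

3349637106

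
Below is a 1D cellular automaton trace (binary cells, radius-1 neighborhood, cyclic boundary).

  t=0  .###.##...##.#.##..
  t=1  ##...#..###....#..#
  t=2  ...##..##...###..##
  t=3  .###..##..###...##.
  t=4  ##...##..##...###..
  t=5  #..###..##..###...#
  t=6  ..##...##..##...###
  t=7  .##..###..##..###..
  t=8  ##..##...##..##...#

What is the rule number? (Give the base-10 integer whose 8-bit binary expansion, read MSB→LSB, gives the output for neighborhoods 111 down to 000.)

11

  ###|.  b7=0 t=0,i=2
  ##.|.  b6=0 t=0,i=3
  #.#|.  b5=0 t=0,i=4
  #..|.  b4=0 t=0,i=7
  .##|#  b3=1 t=0,i=1
  .#.|.  b2=0 t=0,i=13
  ..#|#  b1=1 t=0,i=0
  ...|#  b0=1 t=0,i=8
  bits 00001011 = 11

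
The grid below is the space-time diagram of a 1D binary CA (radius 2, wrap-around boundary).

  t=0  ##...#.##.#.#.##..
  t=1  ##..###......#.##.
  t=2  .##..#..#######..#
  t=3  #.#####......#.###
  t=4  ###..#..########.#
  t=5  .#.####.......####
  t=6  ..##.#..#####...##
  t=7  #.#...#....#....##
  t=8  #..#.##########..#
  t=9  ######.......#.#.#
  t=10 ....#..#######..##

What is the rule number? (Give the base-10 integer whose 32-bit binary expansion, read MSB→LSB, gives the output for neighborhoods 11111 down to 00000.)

  ##### -> .   bit 31 = 0  t=2,i=10
  ####. -> #   bit 30 = 1  t=2,i=13
  ###.# -> #   bit 29 = 1  t=3,i=0
  ###.. -> .   bit 28 = 0  t=1,i=6
  ##.## -> #   bit 27 = 1  t=1,i=17
  ##.#. -> .   bit 26 = 0  t=0,i=9
  ##..# -> #   bit 25 = 1  t=0,i=16
  ##... -> .   bit 24 = 0  t=0,i=2
  #.### -> #   bit 23 = 1  t=3,i=2
  #.##. -> .   bit 22 = 0  t=0,i=7
  #.#.# -> .   bit 21 = 0  t=0,i=10
  #.#.. -> .   bit 20 = 0  t=6,i=5
  #..## -> .   bit 19 = 0  t=0,i=17
  #..#. -> #   bit 18 = 1  t=2,i=4
  #...# -> .   bit 17 = 0  t=0,i=3
  #.... -> #   bit 16 = 1  t=1,i=8
  .#### -> .   bit 15 = 0  t=2,i=9
  .###. -> #   bit 14 = 1  t=1,i=5
  .##.# -> .   bit 13 = 0  t=0,i=8
  .##.. -> #   bit 12 = 1  t=0,i=1
  .#.## -> #   bit 11 = 1  t=0,i=6
  .#.#. -> .   bit 10 = 0  t=0,i=11
  .#..# -> #   bit 9 = 1  t=2,i=6
  .#... -> #   bit 8 = 1  t=7,i=3
  ..### -> .   bit 7 = 0  t=1,i=4
  ..##. -> #   bit 6 = 1  t=0,i=0
  ..#.# -> #   bit 5 = 1  t=0,i=5
  ..#.. -> #   bit 4 = 1  t=2,i=5
  ...## -> .   bit 3 = 0  t=5,i=13
  ...#. -> #   bit 2 = 1  t=0,i=4
  ....# -> #   bit 1 = 1  t=1,i=11
  ..... -> #   bit 0 = 1  t=1,i=9
  bits 01101010100001010101101101110111 = 1787124599

1787124599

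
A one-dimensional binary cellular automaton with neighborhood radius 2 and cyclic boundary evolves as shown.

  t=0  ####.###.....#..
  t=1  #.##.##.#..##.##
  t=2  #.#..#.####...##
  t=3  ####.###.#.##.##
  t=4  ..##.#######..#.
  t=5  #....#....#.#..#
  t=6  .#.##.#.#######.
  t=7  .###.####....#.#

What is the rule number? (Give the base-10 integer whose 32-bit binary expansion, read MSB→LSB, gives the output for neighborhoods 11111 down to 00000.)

  #####|.  b31=0 t=3,i=0
  ####.|#  b30=1 t=0,i=2
  ###.#|#  b29=1 t=0,i=3
  ###..|.  b28=0 t=0,i=7
  ##.##|.  b27=0 t=0,i=4
  ##.#.|#  b26=1 t=1,i=7
  ##..#|#  b25=1 t=4,i=12
  ##...|#  b24=1 t=0,i=8
  #.###|#  b23=1 t=0,i=5
  #.##.|#  b22=1 t=1,i=2
  #.#.#|#  b21=1 t=3,i=9
  #.#..|#  b20=1 t=1,i=8
  #..##|#  b19=1 t=0,i=15
  #..#.|.  b18=0 t=2,i=4
  #...#|#  b17=1 t=2,i=12
  #....|.  b16=0 t=0,i=9
  .####|.  b15=0 t=0,i=1
  .###.|#  b14=1 t=0,i=6
  .##.#|.  b13=0 t=1,i=3
  .##..|.  b12=0 t=5,i=0
  .#.##|#  b11=1 t=2,i=6
  .#.#.|#  b10=1 t=5,i=11
  .#..#|#  b9=1 t=0,i=14
  .#...|#  b8=1 t=4,i=15
  ..###|#  b7=1 t=0,i=0
  ..##.|.  b6=0 t=1,i=11
  ..#.#|#  b5=1 t=2,i=5
  ..#..|.  b4=0 t=0,i=13
  ...##|.  b3=0 t=2,i=13
  ...#.|#  b2=1 t=0,i=12
  ....#|#  b1=1 t=0,i=11
  .....|.  b0=0 t=0,i=10
  bits 01100111111110100100111110100110 = 1744457638

1744457638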